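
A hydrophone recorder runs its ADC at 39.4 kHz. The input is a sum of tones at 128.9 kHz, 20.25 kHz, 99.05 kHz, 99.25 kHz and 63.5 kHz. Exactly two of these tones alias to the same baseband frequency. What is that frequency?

19.15 kHz

fs/2 = 19.7 kHz.
128.9 kHz mod fs = 10.7 kHz.
10.7 kHz ≤ fs/2 = 19.7 kHz, appears at 10.7 kHz.
20.25 kHz > fs/2 = 19.7 kHz, folds to fs − 20.25 kHz = 19.15 kHz.
99.05 kHz mod fs = 20.25 kHz.
20.25 kHz > fs/2 = 19.7 kHz, folds to fs − 20.25 kHz = 19.15 kHz.
99.25 kHz mod fs = 20.45 kHz.
20.45 kHz > fs/2 = 19.7 kHz, folds to fs − 20.45 kHz = 18.95 kHz.
63.5 kHz mod fs = 24.1 kHz.
24.1 kHz > fs/2 = 19.7 kHz, folds to fs − 24.1 kHz = 15.3 kHz.
20.25 kHz and 99.05 kHz both map to 19.15 kHz.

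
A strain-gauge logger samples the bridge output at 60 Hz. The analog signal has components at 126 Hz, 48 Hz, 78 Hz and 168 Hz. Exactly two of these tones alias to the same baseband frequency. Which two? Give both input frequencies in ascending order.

fs/2 = 30 Hz.
126 Hz mod fs = 6 Hz.
6 Hz ≤ fs/2 = 30 Hz, appears at 6 Hz.
48 Hz > fs/2 = 30 Hz, folds to fs − 48 Hz = 12 Hz.
78 Hz mod fs = 18 Hz.
18 Hz ≤ fs/2 = 30 Hz, appears at 18 Hz.
168 Hz mod fs = 48 Hz.
48 Hz > fs/2 = 30 Hz, folds to fs − 48 Hz = 12 Hz.
48 Hz and 168 Hz both map to 12 Hz.

48 Hz, 168 Hz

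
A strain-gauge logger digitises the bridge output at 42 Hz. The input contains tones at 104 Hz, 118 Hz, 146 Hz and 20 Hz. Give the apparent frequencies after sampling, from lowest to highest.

8 Hz, 20 Hz

fs/2 = 21 Hz.
104 Hz mod fs = 20 Hz.
20 Hz ≤ fs/2 = 21 Hz, appears at 20 Hz.
118 Hz mod fs = 34 Hz.
34 Hz > fs/2 = 21 Hz, folds to fs − 34 Hz = 8 Hz.
146 Hz mod fs = 20 Hz.
20 Hz ≤ fs/2 = 21 Hz, appears at 20 Hz.
20 Hz ≤ fs/2 = 21 Hz, passes unchanged.
Distinct values: {8 Hz, 20 Hz}.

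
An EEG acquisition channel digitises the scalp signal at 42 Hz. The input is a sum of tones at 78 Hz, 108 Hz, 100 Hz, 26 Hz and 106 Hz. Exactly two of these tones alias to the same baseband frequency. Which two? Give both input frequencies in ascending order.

fs/2 = 21 Hz.
78 Hz mod fs = 36 Hz.
36 Hz > fs/2 = 21 Hz, folds to fs − 36 Hz = 6 Hz.
108 Hz mod fs = 24 Hz.
24 Hz > fs/2 = 21 Hz, folds to fs − 24 Hz = 18 Hz.
100 Hz mod fs = 16 Hz.
16 Hz ≤ fs/2 = 21 Hz, appears at 16 Hz.
26 Hz > fs/2 = 21 Hz, folds to fs − 26 Hz = 16 Hz.
106 Hz mod fs = 22 Hz.
22 Hz > fs/2 = 21 Hz, folds to fs − 22 Hz = 20 Hz.
26 Hz and 100 Hz both map to 16 Hz.

26 Hz, 100 Hz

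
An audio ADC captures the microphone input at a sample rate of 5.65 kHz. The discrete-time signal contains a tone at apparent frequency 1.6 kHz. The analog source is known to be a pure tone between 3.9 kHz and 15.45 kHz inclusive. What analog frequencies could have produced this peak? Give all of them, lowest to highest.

Frequencies that alias to 1.6 kHz are k·fs ± 1.6 kHz for integer k ≥ 0.
k=0: 1.6 kHz.
k=1: 4.05 kHz, 7.25 kHz.
k=2: 9.7 kHz, 12.9 kHz.
k=3: 15.35 kHz, 18.55 kHz.
k=4: 21 kHz, 24.2 kHz.
Within [3.9 kHz, 15.45 kHz]: 4.05 kHz, 7.25 kHz, 9.7 kHz, 12.9 kHz, 15.35 kHz.

4.05 kHz, 7.25 kHz, 9.7 kHz, 12.9 kHz, 15.35 kHz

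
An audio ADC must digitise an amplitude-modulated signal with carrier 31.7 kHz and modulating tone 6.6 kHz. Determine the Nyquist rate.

76.6 kHz

AM sidebands sit at fc ± fm = 25.1 kHz and 38.3 kHz.
Highest-frequency component: 38.3 kHz.
Nyquist rate = 2 × 38.3 kHz = 76.6 kHz.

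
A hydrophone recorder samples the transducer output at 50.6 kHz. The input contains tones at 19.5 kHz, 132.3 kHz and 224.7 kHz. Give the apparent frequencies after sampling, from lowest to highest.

19.5 kHz, 22.3 kHz

fs/2 = 25.3 kHz.
19.5 kHz ≤ fs/2 = 25.3 kHz, passes unchanged.
132.3 kHz mod fs = 31.1 kHz.
31.1 kHz > fs/2 = 25.3 kHz, folds to fs − 31.1 kHz = 19.5 kHz.
224.7 kHz mod fs = 22.3 kHz.
22.3 kHz ≤ fs/2 = 25.3 kHz, appears at 22.3 kHz.
Distinct values: {19.5 kHz, 22.3 kHz}.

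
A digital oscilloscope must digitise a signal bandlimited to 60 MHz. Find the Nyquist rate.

120 MHz

Nyquist rate = 2 × 60 MHz = 120 MHz.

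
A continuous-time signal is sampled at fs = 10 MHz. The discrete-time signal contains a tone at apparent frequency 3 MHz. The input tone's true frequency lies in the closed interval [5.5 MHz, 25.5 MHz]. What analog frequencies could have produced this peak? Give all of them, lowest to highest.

Frequencies that alias to 3 MHz are k·fs ± 3 MHz for integer k ≥ 0.
k=0: 3 MHz.
k=1: 7 MHz, 13 MHz.
k=2: 17 MHz, 23 MHz.
k=3: 27 MHz, 33 MHz.
Within [5.5 MHz, 25.5 MHz]: 7 MHz, 13 MHz, 17 MHz, 23 MHz.

7 MHz, 13 MHz, 17 MHz, 23 MHz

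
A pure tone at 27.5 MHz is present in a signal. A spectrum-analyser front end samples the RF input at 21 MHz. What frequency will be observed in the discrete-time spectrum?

6.5 MHz

27.5 MHz mod fs = 6.5 MHz.
6.5 MHz ≤ fs/2 = 10.5 MHz, appears at 6.5 MHz.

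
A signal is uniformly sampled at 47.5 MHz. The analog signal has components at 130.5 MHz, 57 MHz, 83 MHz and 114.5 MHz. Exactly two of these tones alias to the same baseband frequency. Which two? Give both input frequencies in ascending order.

fs/2 = 23.75 MHz.
130.5 MHz mod fs = 35.5 MHz.
35.5 MHz > fs/2 = 23.75 MHz, folds to fs − 35.5 MHz = 12 MHz.
57 MHz mod fs = 9.5 MHz.
9.5 MHz ≤ fs/2 = 23.75 MHz, appears at 9.5 MHz.
83 MHz mod fs = 35.5 MHz.
35.5 MHz > fs/2 = 23.75 MHz, folds to fs − 35.5 MHz = 12 MHz.
114.5 MHz mod fs = 19.5 MHz.
19.5 MHz ≤ fs/2 = 23.75 MHz, appears at 19.5 MHz.
83 MHz and 130.5 MHz both map to 12 MHz.

83 MHz, 130.5 MHz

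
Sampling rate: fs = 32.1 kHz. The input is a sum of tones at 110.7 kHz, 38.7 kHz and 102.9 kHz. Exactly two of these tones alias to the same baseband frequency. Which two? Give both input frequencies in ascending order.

fs/2 = 16.05 kHz.
110.7 kHz mod fs = 14.4 kHz.
14.4 kHz ≤ fs/2 = 16.05 kHz, appears at 14.4 kHz.
38.7 kHz mod fs = 6.6 kHz.
6.6 kHz ≤ fs/2 = 16.05 kHz, appears at 6.6 kHz.
102.9 kHz mod fs = 6.6 kHz.
6.6 kHz ≤ fs/2 = 16.05 kHz, appears at 6.6 kHz.
38.7 kHz and 102.9 kHz both map to 6.6 kHz.

38.7 kHz, 102.9 kHz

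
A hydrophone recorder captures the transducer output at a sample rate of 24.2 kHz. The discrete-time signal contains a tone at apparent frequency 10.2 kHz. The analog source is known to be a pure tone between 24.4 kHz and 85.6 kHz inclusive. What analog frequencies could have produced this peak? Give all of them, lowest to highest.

34.4 kHz, 38.2 kHz, 58.6 kHz, 62.4 kHz, 82.8 kHz

Frequencies that alias to 10.2 kHz are k·fs ± 10.2 kHz for integer k ≥ 0.
k=0: 10.2 kHz.
k=1: 14 kHz, 34.4 kHz.
k=2: 38.2 kHz, 58.6 kHz.
k=3: 62.4 kHz, 82.8 kHz.
k=4: 86.6 kHz, 107 kHz.
Within [24.4 kHz, 85.6 kHz]: 34.4 kHz, 38.2 kHz, 58.6 kHz, 62.4 kHz, 82.8 kHz.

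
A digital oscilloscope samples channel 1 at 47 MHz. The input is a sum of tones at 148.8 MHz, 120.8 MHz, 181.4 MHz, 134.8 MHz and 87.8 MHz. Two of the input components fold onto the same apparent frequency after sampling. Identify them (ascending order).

fs/2 = 23.5 MHz.
148.8 MHz mod fs = 7.8 MHz.
7.8 MHz ≤ fs/2 = 23.5 MHz, appears at 7.8 MHz.
120.8 MHz mod fs = 26.8 MHz.
26.8 MHz > fs/2 = 23.5 MHz, folds to fs − 26.8 MHz = 20.2 MHz.
181.4 MHz mod fs = 40.4 MHz.
40.4 MHz > fs/2 = 23.5 MHz, folds to fs − 40.4 MHz = 6.6 MHz.
134.8 MHz mod fs = 40.8 MHz.
40.8 MHz > fs/2 = 23.5 MHz, folds to fs − 40.8 MHz = 6.2 MHz.
87.8 MHz mod fs = 40.8 MHz.
40.8 MHz > fs/2 = 23.5 MHz, folds to fs − 40.8 MHz = 6.2 MHz.
87.8 MHz and 134.8 MHz both map to 6.2 MHz.

87.8 MHz, 134.8 MHz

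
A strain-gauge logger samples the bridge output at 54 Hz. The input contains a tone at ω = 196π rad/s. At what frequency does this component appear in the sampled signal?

10 Hz

ω = 196π rad/s → f = ω/(2π) = 98 Hz.
98 Hz mod fs = 44 Hz.
44 Hz > fs/2 = 27 Hz, folds to fs − 44 Hz = 10 Hz.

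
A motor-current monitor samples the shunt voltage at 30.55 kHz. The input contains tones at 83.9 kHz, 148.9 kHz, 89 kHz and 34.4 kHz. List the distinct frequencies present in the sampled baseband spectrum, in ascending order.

fs/2 = 15.275 kHz.
83.9 kHz mod fs = 22.8 kHz.
22.8 kHz > fs/2 = 15.275 kHz, folds to fs − 22.8 kHz = 7.75 kHz.
148.9 kHz mod fs = 26.7 kHz.
26.7 kHz > fs/2 = 15.275 kHz, folds to fs − 26.7 kHz = 3.85 kHz.
89 kHz mod fs = 27.9 kHz.
27.9 kHz > fs/2 = 15.275 kHz, folds to fs − 27.9 kHz = 2.65 kHz.
34.4 kHz mod fs = 3.85 kHz.
3.85 kHz ≤ fs/2 = 15.275 kHz, appears at 3.85 kHz.
Distinct values: {2.65 kHz, 3.85 kHz, 7.75 kHz}.

2.65 kHz, 3.85 kHz, 7.75 kHz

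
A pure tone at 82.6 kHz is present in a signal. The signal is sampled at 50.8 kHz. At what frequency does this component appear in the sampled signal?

19 kHz

82.6 kHz mod fs = 31.8 kHz.
31.8 kHz > fs/2 = 25.4 kHz, folds to fs − 31.8 kHz = 19 kHz.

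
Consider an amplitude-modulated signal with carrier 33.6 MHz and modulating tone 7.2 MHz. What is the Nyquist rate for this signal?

81.6 MHz

AM sidebands sit at fc ± fm = 26.4 MHz and 40.8 MHz.
Highest-frequency component: 40.8 MHz.
Nyquist rate = 2 × 40.8 MHz = 81.6 MHz.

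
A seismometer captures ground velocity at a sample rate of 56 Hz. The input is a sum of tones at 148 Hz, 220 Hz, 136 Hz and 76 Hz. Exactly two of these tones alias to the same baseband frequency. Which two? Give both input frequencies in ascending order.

fs/2 = 28 Hz.
148 Hz mod fs = 36 Hz.
36 Hz > fs/2 = 28 Hz, folds to fs − 36 Hz = 20 Hz.
220 Hz mod fs = 52 Hz.
52 Hz > fs/2 = 28 Hz, folds to fs − 52 Hz = 4 Hz.
136 Hz mod fs = 24 Hz.
24 Hz ≤ fs/2 = 28 Hz, appears at 24 Hz.
76 Hz mod fs = 20 Hz.
20 Hz ≤ fs/2 = 28 Hz, appears at 20 Hz.
76 Hz and 148 Hz both map to 20 Hz.

76 Hz, 148 Hz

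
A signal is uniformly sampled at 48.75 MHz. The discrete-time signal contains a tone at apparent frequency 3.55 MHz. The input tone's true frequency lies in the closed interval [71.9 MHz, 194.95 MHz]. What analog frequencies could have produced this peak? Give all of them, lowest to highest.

93.95 MHz, 101.05 MHz, 142.7 MHz, 149.8 MHz, 191.45 MHz

Frequencies that alias to 3.55 MHz are k·fs ± 3.55 MHz for integer k ≥ 0.
k=0: 3.55 MHz.
k=1: 45.2 MHz, 52.3 MHz.
k=2: 93.95 MHz, 101.05 MHz.
k=3: 142.7 MHz, 149.8 MHz.
k=4: 191.45 MHz, 198.55 MHz.
k=5: 240.2 MHz, 247.3 MHz.
Within [71.9 MHz, 194.95 MHz]: 93.95 MHz, 101.05 MHz, 142.7 MHz, 149.8 MHz, 191.45 MHz.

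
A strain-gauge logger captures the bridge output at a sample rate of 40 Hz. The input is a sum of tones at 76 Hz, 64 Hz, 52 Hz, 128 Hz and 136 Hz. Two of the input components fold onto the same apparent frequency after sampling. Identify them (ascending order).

fs/2 = 20 Hz.
76 Hz mod fs = 36 Hz.
36 Hz > fs/2 = 20 Hz, folds to fs − 36 Hz = 4 Hz.
64 Hz mod fs = 24 Hz.
24 Hz > fs/2 = 20 Hz, folds to fs − 24 Hz = 16 Hz.
52 Hz mod fs = 12 Hz.
12 Hz ≤ fs/2 = 20 Hz, appears at 12 Hz.
128 Hz mod fs = 8 Hz.
8 Hz ≤ fs/2 = 20 Hz, appears at 8 Hz.
136 Hz mod fs = 16 Hz.
16 Hz ≤ fs/2 = 20 Hz, appears at 16 Hz.
64 Hz and 136 Hz both map to 16 Hz.

64 Hz, 136 Hz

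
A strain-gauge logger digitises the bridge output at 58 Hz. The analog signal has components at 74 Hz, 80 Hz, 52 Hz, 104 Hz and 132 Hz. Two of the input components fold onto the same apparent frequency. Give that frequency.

16 Hz

fs/2 = 29 Hz.
74 Hz mod fs = 16 Hz.
16 Hz ≤ fs/2 = 29 Hz, appears at 16 Hz.
80 Hz mod fs = 22 Hz.
22 Hz ≤ fs/2 = 29 Hz, appears at 22 Hz.
52 Hz > fs/2 = 29 Hz, folds to fs − 52 Hz = 6 Hz.
104 Hz mod fs = 46 Hz.
46 Hz > fs/2 = 29 Hz, folds to fs − 46 Hz = 12 Hz.
132 Hz mod fs = 16 Hz.
16 Hz ≤ fs/2 = 29 Hz, appears at 16 Hz.
74 Hz and 132 Hz both map to 16 Hz.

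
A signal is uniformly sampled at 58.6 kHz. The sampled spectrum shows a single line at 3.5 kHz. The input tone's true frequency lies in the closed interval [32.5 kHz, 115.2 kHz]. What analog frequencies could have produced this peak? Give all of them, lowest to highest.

55.1 kHz, 62.1 kHz, 113.7 kHz

Frequencies that alias to 3.5 kHz are k·fs ± 3.5 kHz for integer k ≥ 0.
k=0: 3.5 kHz.
k=1: 55.1 kHz, 62.1 kHz.
k=2: 113.7 kHz, 120.7 kHz.
k=3: 172.3 kHz, 179.3 kHz.
Within [32.5 kHz, 115.2 kHz]: 55.1 kHz, 62.1 kHz, 113.7 kHz.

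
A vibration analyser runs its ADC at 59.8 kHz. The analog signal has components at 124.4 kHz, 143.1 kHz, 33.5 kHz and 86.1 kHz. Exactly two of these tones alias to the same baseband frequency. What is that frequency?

26.3 kHz

fs/2 = 29.9 kHz.
124.4 kHz mod fs = 4.8 kHz.
4.8 kHz ≤ fs/2 = 29.9 kHz, appears at 4.8 kHz.
143.1 kHz mod fs = 23.5 kHz.
23.5 kHz ≤ fs/2 = 29.9 kHz, appears at 23.5 kHz.
33.5 kHz > fs/2 = 29.9 kHz, folds to fs − 33.5 kHz = 26.3 kHz.
86.1 kHz mod fs = 26.3 kHz.
26.3 kHz ≤ fs/2 = 29.9 kHz, appears at 26.3 kHz.
33.5 kHz and 86.1 kHz both map to 26.3 kHz.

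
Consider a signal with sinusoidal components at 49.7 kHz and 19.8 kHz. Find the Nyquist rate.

99.4 kHz

Highest-frequency component: 49.7 kHz.
Nyquist rate = 2 × 49.7 kHz = 99.4 kHz.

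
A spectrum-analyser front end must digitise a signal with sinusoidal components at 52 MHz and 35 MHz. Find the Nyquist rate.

104 MHz

Highest-frequency component: 52 MHz.
Nyquist rate = 2 × 52 MHz = 104 MHz.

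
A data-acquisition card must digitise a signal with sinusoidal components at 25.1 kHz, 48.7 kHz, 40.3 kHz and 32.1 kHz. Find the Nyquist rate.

97.4 kHz

Highest-frequency component: 48.7 kHz.
Nyquist rate = 2 × 48.7 kHz = 97.4 kHz.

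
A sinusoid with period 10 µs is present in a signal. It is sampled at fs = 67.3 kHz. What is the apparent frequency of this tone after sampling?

T = 10 µs → f = 1/T = 100 kHz.
100 kHz mod fs = 32.7 kHz.
32.7 kHz ≤ fs/2 = 33.65 kHz, appears at 32.7 kHz.

32.7 kHz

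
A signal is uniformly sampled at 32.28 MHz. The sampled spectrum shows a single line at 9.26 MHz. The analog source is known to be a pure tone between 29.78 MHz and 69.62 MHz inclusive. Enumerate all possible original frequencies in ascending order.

Frequencies that alias to 9.26 MHz are k·fs ± 9.26 MHz for integer k ≥ 0.
k=0: 9.26 MHz.
k=1: 23.02 MHz, 41.54 MHz.
k=2: 55.3 MHz, 73.82 MHz.
k=3: 87.58 MHz, 106.1 MHz.
Within [29.78 MHz, 69.62 MHz]: 41.54 MHz, 55.3 MHz.

41.54 MHz, 55.3 MHz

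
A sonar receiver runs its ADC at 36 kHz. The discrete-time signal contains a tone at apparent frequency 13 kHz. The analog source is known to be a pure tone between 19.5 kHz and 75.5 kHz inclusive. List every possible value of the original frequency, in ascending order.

23 kHz, 49 kHz, 59 kHz

Frequencies that alias to 13 kHz are k·fs ± 13 kHz for integer k ≥ 0.
k=0: 13 kHz.
k=1: 23 kHz, 49 kHz.
k=2: 59 kHz, 85 kHz.
k=3: 95 kHz, 121 kHz.
Within [19.5 kHz, 75.5 kHz]: 23 kHz, 49 kHz, 59 kHz.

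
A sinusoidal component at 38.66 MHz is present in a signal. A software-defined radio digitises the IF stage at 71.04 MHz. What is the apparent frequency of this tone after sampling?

32.38 MHz

38.66 MHz > fs/2 = 35.52 MHz, folds to fs − 38.66 MHz = 32.38 MHz.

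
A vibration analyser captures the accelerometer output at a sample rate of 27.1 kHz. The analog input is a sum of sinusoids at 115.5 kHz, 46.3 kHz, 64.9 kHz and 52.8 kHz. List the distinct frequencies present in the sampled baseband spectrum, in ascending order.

1.4 kHz, 7.1 kHz, 7.9 kHz, 10.7 kHz

fs/2 = 13.55 kHz.
115.5 kHz mod fs = 7.1 kHz.
7.1 kHz ≤ fs/2 = 13.55 kHz, appears at 7.1 kHz.
46.3 kHz mod fs = 19.2 kHz.
19.2 kHz > fs/2 = 13.55 kHz, folds to fs − 19.2 kHz = 7.9 kHz.
64.9 kHz mod fs = 10.7 kHz.
10.7 kHz ≤ fs/2 = 13.55 kHz, appears at 10.7 kHz.
52.8 kHz mod fs = 25.7 kHz.
25.7 kHz > fs/2 = 13.55 kHz, folds to fs − 25.7 kHz = 1.4 kHz.
Distinct values: {1.4 kHz, 7.1 kHz, 7.9 kHz, 10.7 kHz}.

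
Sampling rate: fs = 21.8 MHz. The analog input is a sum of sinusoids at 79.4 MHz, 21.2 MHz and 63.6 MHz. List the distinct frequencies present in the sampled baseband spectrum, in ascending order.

0.6 MHz, 1.8 MHz, 7.8 MHz

fs/2 = 10.9 MHz.
79.4 MHz mod fs = 14 MHz.
14 MHz > fs/2 = 10.9 MHz, folds to fs − 14 MHz = 7.8 MHz.
21.2 MHz > fs/2 = 10.9 MHz, folds to fs − 21.2 MHz = 0.6 MHz.
63.6 MHz mod fs = 20 MHz.
20 MHz > fs/2 = 10.9 MHz, folds to fs − 20 MHz = 1.8 MHz.
Distinct values: {0.6 MHz, 1.8 MHz, 7.8 MHz}.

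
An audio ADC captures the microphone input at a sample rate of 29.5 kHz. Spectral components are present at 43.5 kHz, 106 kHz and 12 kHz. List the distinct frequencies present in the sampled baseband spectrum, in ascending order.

fs/2 = 14.75 kHz.
43.5 kHz mod fs = 14 kHz.
14 kHz ≤ fs/2 = 14.75 kHz, appears at 14 kHz.
106 kHz mod fs = 17.5 kHz.
17.5 kHz > fs/2 = 14.75 kHz, folds to fs − 17.5 kHz = 12 kHz.
12 kHz ≤ fs/2 = 14.75 kHz, passes unchanged.
Distinct values: {12 kHz, 14 kHz}.

12 kHz, 14 kHz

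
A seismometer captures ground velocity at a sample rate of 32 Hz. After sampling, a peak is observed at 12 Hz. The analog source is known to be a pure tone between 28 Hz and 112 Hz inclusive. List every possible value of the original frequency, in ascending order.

Frequencies that alias to 12 Hz are k·fs ± 12 Hz for integer k ≥ 0.
k=0: 12 Hz.
k=1: 20 Hz, 44 Hz.
k=2: 52 Hz, 76 Hz.
k=3: 84 Hz, 108 Hz.
k=4: 116 Hz, 140 Hz.
Within [28 Hz, 112 Hz]: 44 Hz, 52 Hz, 76 Hz, 84 Hz, 108 Hz.

44 Hz, 52 Hz, 76 Hz, 84 Hz, 108 Hz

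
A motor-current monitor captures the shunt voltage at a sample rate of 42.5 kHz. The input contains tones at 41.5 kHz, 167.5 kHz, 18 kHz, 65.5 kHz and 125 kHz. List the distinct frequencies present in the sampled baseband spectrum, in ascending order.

1 kHz, 2.5 kHz, 18 kHz, 19.5 kHz

fs/2 = 21.25 kHz.
41.5 kHz > fs/2 = 21.25 kHz, folds to fs − 41.5 kHz = 1 kHz.
167.5 kHz mod fs = 40 kHz.
40 kHz > fs/2 = 21.25 kHz, folds to fs − 40 kHz = 2.5 kHz.
18 kHz ≤ fs/2 = 21.25 kHz, passes unchanged.
65.5 kHz mod fs = 23 kHz.
23 kHz > fs/2 = 21.25 kHz, folds to fs − 23 kHz = 19.5 kHz.
125 kHz mod fs = 40 kHz.
40 kHz > fs/2 = 21.25 kHz, folds to fs − 40 kHz = 2.5 kHz.
Distinct values: {1 kHz, 2.5 kHz, 18 kHz, 19.5 kHz}.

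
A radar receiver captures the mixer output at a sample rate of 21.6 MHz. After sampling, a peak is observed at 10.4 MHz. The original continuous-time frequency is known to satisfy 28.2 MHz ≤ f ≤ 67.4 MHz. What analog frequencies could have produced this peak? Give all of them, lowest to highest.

Frequencies that alias to 10.4 MHz are k·fs ± 10.4 MHz for integer k ≥ 0.
k=0: 10.4 MHz.
k=1: 11.2 MHz, 32 MHz.
k=2: 32.8 MHz, 53.6 MHz.
k=3: 54.4 MHz, 75.2 MHz.
k=4: 76 MHz, 96.8 MHz.
Within [28.2 MHz, 67.4 MHz]: 32 MHz, 32.8 MHz, 53.6 MHz, 54.4 MHz.

32 MHz, 32.8 MHz, 53.6 MHz, 54.4 MHz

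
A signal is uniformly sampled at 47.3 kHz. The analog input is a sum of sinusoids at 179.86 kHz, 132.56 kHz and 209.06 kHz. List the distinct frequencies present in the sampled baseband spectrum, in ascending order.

9.34 kHz, 19.86 kHz

fs/2 = 23.65 kHz.
179.86 kHz mod fs = 37.96 kHz.
37.96 kHz > fs/2 = 23.65 kHz, folds to fs − 37.96 kHz = 9.34 kHz.
132.56 kHz mod fs = 37.96 kHz.
37.96 kHz > fs/2 = 23.65 kHz, folds to fs − 37.96 kHz = 9.34 kHz.
209.06 kHz mod fs = 19.86 kHz.
19.86 kHz ≤ fs/2 = 23.65 kHz, appears at 19.86 kHz.
Distinct values: {9.34 kHz, 19.86 kHz}.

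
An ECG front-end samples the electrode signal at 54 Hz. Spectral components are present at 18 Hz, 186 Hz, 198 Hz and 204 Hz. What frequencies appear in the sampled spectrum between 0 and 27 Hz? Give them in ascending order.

12 Hz, 18 Hz, 24 Hz

fs/2 = 27 Hz.
18 Hz ≤ fs/2 = 27 Hz, passes unchanged.
186 Hz mod fs = 24 Hz.
24 Hz ≤ fs/2 = 27 Hz, appears at 24 Hz.
198 Hz mod fs = 36 Hz.
36 Hz > fs/2 = 27 Hz, folds to fs − 36 Hz = 18 Hz.
204 Hz mod fs = 42 Hz.
42 Hz > fs/2 = 27 Hz, folds to fs − 42 Hz = 12 Hz.
Distinct values: {12 Hz, 18 Hz, 24 Hz}.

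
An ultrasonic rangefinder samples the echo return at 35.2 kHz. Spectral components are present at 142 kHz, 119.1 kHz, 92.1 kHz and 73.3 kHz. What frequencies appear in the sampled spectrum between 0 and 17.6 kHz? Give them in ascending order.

1.2 kHz, 2.9 kHz, 13.5 kHz

fs/2 = 17.6 kHz.
142 kHz mod fs = 1.2 kHz.
1.2 kHz ≤ fs/2 = 17.6 kHz, appears at 1.2 kHz.
119.1 kHz mod fs = 13.5 kHz.
13.5 kHz ≤ fs/2 = 17.6 kHz, appears at 13.5 kHz.
92.1 kHz mod fs = 21.7 kHz.
21.7 kHz > fs/2 = 17.6 kHz, folds to fs − 21.7 kHz = 13.5 kHz.
73.3 kHz mod fs = 2.9 kHz.
2.9 kHz ≤ fs/2 = 17.6 kHz, appears at 2.9 kHz.
Distinct values: {1.2 kHz, 2.9 kHz, 13.5 kHz}.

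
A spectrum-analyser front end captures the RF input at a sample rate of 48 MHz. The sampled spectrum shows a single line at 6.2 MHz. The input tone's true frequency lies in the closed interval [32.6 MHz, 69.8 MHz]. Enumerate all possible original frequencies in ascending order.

Frequencies that alias to 6.2 MHz are k·fs ± 6.2 MHz for integer k ≥ 0.
k=0: 6.2 MHz.
k=1: 41.8 MHz, 54.2 MHz.
k=2: 89.8 MHz, 102.2 MHz.
Within [32.6 MHz, 69.8 MHz]: 41.8 MHz, 54.2 MHz.

41.8 MHz, 54.2 MHz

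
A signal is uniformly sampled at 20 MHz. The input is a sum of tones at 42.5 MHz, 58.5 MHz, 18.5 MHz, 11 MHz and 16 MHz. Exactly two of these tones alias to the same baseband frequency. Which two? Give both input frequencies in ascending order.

18.5 MHz, 58.5 MHz

fs/2 = 10 MHz.
42.5 MHz mod fs = 2.5 MHz.
2.5 MHz ≤ fs/2 = 10 MHz, appears at 2.5 MHz.
58.5 MHz mod fs = 18.5 MHz.
18.5 MHz > fs/2 = 10 MHz, folds to fs − 18.5 MHz = 1.5 MHz.
18.5 MHz > fs/2 = 10 MHz, folds to fs − 18.5 MHz = 1.5 MHz.
11 MHz > fs/2 = 10 MHz, folds to fs − 11 MHz = 9 MHz.
16 MHz > fs/2 = 10 MHz, folds to fs − 16 MHz = 4 MHz.
18.5 MHz and 58.5 MHz both map to 1.5 MHz.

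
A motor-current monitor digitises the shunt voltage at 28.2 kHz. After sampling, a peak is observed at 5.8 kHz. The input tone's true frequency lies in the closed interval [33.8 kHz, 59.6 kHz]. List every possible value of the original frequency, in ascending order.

34 kHz, 50.6 kHz

Frequencies that alias to 5.8 kHz are k·fs ± 5.8 kHz for integer k ≥ 0.
k=0: 5.8 kHz.
k=1: 22.4 kHz, 34 kHz.
k=2: 50.6 kHz, 62.2 kHz.
k=3: 78.8 kHz, 90.4 kHz.
Within [33.8 kHz, 59.6 kHz]: 34 kHz, 50.6 kHz.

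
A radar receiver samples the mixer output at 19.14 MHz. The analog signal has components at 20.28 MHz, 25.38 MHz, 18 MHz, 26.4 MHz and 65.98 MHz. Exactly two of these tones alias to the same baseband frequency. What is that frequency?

1.14 MHz

fs/2 = 9.57 MHz.
20.28 MHz mod fs = 1.14 MHz.
1.14 MHz ≤ fs/2 = 9.57 MHz, appears at 1.14 MHz.
25.38 MHz mod fs = 6.24 MHz.
6.24 MHz ≤ fs/2 = 9.57 MHz, appears at 6.24 MHz.
18 MHz > fs/2 = 9.57 MHz, folds to fs − 18 MHz = 1.14 MHz.
26.4 MHz mod fs = 7.26 MHz.
7.26 MHz ≤ fs/2 = 9.57 MHz, appears at 7.26 MHz.
65.98 MHz mod fs = 8.56 MHz.
8.56 MHz ≤ fs/2 = 9.57 MHz, appears at 8.56 MHz.
18 MHz and 20.28 MHz both map to 1.14 MHz.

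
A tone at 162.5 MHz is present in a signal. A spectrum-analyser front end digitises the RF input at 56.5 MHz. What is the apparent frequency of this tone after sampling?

7 MHz

162.5 MHz mod fs = 49.5 MHz.
49.5 MHz > fs/2 = 28.25 MHz, folds to fs − 49.5 MHz = 7 MHz.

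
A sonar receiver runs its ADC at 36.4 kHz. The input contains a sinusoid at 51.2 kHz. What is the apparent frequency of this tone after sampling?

51.2 kHz mod fs = 14.8 kHz.
14.8 kHz ≤ fs/2 = 18.2 kHz, appears at 14.8 kHz.

14.8 kHz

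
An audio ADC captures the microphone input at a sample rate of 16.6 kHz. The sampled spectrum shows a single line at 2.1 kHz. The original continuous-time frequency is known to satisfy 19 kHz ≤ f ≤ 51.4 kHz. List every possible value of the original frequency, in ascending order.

Frequencies that alias to 2.1 kHz are k·fs ± 2.1 kHz for integer k ≥ 0.
k=0: 2.1 kHz.
k=1: 14.5 kHz, 18.7 kHz.
k=2: 31.1 kHz, 35.3 kHz.
k=3: 47.7 kHz, 51.9 kHz.
k=4: 64.3 kHz, 68.5 kHz.
Within [19 kHz, 51.4 kHz]: 31.1 kHz, 35.3 kHz, 47.7 kHz.

31.1 kHz, 35.3 kHz, 47.7 kHz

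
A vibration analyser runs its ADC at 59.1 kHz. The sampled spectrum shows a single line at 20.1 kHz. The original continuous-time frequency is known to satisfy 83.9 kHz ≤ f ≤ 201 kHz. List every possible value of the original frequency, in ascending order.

Frequencies that alias to 20.1 kHz are k·fs ± 20.1 kHz for integer k ≥ 0.
k=0: 20.1 kHz.
k=1: 39 kHz, 79.2 kHz.
k=2: 98.1 kHz, 138.3 kHz.
k=3: 157.2 kHz, 197.4 kHz.
k=4: 216.3 kHz, 256.5 kHz.
Within [83.9 kHz, 201 kHz]: 98.1 kHz, 138.3 kHz, 157.2 kHz, 197.4 kHz.

98.1 kHz, 138.3 kHz, 157.2 kHz, 197.4 kHz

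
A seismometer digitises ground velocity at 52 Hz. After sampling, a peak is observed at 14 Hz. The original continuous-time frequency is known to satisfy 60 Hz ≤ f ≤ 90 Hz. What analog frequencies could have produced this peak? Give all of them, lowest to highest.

Frequencies that alias to 14 Hz are k·fs ± 14 Hz for integer k ≥ 0.
k=0: 14 Hz.
k=1: 38 Hz, 66 Hz.
k=2: 90 Hz, 118 Hz.
k=3: 142 Hz, 170 Hz.
Within [60 Hz, 90 Hz]: 66 Hz, 90 Hz.

66 Hz, 90 Hz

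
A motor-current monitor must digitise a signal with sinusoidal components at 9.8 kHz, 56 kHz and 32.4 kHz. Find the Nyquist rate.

112 kHz

Highest-frequency component: 56 kHz.
Nyquist rate = 2 × 56 kHz = 112 kHz.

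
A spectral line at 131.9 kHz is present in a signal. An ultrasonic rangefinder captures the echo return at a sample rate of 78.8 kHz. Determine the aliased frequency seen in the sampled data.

25.7 kHz

131.9 kHz mod fs = 53.1 kHz.
53.1 kHz > fs/2 = 39.4 kHz, folds to fs − 53.1 kHz = 25.7 kHz.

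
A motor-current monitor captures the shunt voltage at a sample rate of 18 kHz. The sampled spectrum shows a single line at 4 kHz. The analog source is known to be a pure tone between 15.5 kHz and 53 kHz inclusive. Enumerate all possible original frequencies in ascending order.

22 kHz, 32 kHz, 40 kHz, 50 kHz

Frequencies that alias to 4 kHz are k·fs ± 4 kHz for integer k ≥ 0.
k=0: 4 kHz.
k=1: 14 kHz, 22 kHz.
k=2: 32 kHz, 40 kHz.
k=3: 50 kHz, 58 kHz.
k=4: 68 kHz, 76 kHz.
Within [15.5 kHz, 53 kHz]: 22 kHz, 32 kHz, 40 kHz, 50 kHz.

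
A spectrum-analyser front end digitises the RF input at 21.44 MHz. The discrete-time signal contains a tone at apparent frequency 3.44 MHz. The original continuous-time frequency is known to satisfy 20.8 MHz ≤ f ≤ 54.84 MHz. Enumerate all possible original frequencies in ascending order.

Frequencies that alias to 3.44 MHz are k·fs ± 3.44 MHz for integer k ≥ 0.
k=0: 3.44 MHz.
k=1: 18 MHz, 24.88 MHz.
k=2: 39.44 MHz, 46.32 MHz.
k=3: 60.88 MHz, 67.76 MHz.
Within [20.8 MHz, 54.84 MHz]: 24.88 MHz, 39.44 MHz, 46.32 MHz.

24.88 MHz, 39.44 MHz, 46.32 MHz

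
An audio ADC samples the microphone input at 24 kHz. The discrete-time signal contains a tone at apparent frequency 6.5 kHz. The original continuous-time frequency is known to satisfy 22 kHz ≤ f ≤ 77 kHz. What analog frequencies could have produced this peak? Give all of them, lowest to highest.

30.5 kHz, 41.5 kHz, 54.5 kHz, 65.5 kHz

Frequencies that alias to 6.5 kHz are k·fs ± 6.5 kHz for integer k ≥ 0.
k=0: 6.5 kHz.
k=1: 17.5 kHz, 30.5 kHz.
k=2: 41.5 kHz, 54.5 kHz.
k=3: 65.5 kHz, 78.5 kHz.
k=4: 89.5 kHz, 102.5 kHz.
Within [22 kHz, 77 kHz]: 30.5 kHz, 41.5 kHz, 54.5 kHz, 65.5 kHz.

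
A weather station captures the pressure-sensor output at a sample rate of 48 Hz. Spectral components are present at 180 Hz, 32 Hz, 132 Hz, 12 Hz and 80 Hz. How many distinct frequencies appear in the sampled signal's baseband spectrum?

2

fs/2 = 24 Hz.
180 Hz mod fs = 36 Hz.
36 Hz > fs/2 = 24 Hz, folds to fs − 36 Hz = 12 Hz.
32 Hz > fs/2 = 24 Hz, folds to fs − 32 Hz = 16 Hz.
132 Hz mod fs = 36 Hz.
36 Hz > fs/2 = 24 Hz, folds to fs − 36 Hz = 12 Hz.
12 Hz ≤ fs/2 = 24 Hz, passes unchanged.
80 Hz mod fs = 32 Hz.
32 Hz > fs/2 = 24 Hz, folds to fs − 32 Hz = 16 Hz.
Distinct values: {12 Hz, 16 Hz} → 2.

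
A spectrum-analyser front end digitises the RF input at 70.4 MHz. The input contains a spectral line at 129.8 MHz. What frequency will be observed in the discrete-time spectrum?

11 MHz

129.8 MHz mod fs = 59.4 MHz.
59.4 MHz > fs/2 = 35.2 MHz, folds to fs − 59.4 MHz = 11 MHz.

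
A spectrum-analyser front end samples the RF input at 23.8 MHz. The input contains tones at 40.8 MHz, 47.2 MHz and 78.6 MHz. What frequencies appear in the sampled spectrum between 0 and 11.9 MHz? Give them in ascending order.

0.4 MHz, 6.8 MHz, 7.2 MHz

fs/2 = 11.9 MHz.
40.8 MHz mod fs = 17 MHz.
17 MHz > fs/2 = 11.9 MHz, folds to fs − 17 MHz = 6.8 MHz.
47.2 MHz mod fs = 23.4 MHz.
23.4 MHz > fs/2 = 11.9 MHz, folds to fs − 23.4 MHz = 0.4 MHz.
78.6 MHz mod fs = 7.2 MHz.
7.2 MHz ≤ fs/2 = 11.9 MHz, appears at 7.2 MHz.
Distinct values: {0.4 MHz, 6.8 MHz, 7.2 MHz}.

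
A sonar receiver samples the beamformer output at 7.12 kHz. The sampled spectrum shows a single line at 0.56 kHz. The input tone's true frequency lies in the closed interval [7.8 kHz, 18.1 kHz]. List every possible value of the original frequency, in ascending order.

13.68 kHz, 14.8 kHz

Frequencies that alias to 0.56 kHz are k·fs ± 0.56 kHz for integer k ≥ 0.
k=0: 0.56 kHz.
k=1: 6.56 kHz, 7.68 kHz.
k=2: 13.68 kHz, 14.8 kHz.
k=3: 20.8 kHz, 21.92 kHz.
Within [7.8 kHz, 18.1 kHz]: 13.68 kHz, 14.8 kHz.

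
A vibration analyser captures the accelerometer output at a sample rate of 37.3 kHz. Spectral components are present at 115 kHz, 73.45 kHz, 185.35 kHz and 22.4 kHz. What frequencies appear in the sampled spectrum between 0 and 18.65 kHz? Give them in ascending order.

1.15 kHz, 3.1 kHz, 14.9 kHz

fs/2 = 18.65 kHz.
115 kHz mod fs = 3.1 kHz.
3.1 kHz ≤ fs/2 = 18.65 kHz, appears at 3.1 kHz.
73.45 kHz mod fs = 36.15 kHz.
36.15 kHz > fs/2 = 18.65 kHz, folds to fs − 36.15 kHz = 1.15 kHz.
185.35 kHz mod fs = 36.15 kHz.
36.15 kHz > fs/2 = 18.65 kHz, folds to fs − 36.15 kHz = 1.15 kHz.
22.4 kHz > fs/2 = 18.65 kHz, folds to fs − 22.4 kHz = 14.9 kHz.
Distinct values: {1.15 kHz, 3.1 kHz, 14.9 kHz}.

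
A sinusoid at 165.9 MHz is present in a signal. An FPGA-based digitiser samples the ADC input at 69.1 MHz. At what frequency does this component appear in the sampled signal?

27.7 MHz

165.9 MHz mod fs = 27.7 MHz.
27.7 MHz ≤ fs/2 = 34.55 MHz, appears at 27.7 MHz.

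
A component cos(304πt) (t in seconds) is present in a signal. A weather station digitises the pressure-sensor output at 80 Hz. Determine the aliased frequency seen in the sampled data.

ω = 304π rad/s → f = ω/(2π) = 152 Hz.
152 Hz mod fs = 72 Hz.
72 Hz > fs/2 = 40 Hz, folds to fs − 72 Hz = 8 Hz.

8 Hz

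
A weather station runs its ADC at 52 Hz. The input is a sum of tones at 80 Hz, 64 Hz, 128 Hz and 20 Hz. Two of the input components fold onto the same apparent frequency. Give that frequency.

24 Hz

fs/2 = 26 Hz.
80 Hz mod fs = 28 Hz.
28 Hz > fs/2 = 26 Hz, folds to fs − 28 Hz = 24 Hz.
64 Hz mod fs = 12 Hz.
12 Hz ≤ fs/2 = 26 Hz, appears at 12 Hz.
128 Hz mod fs = 24 Hz.
24 Hz ≤ fs/2 = 26 Hz, appears at 24 Hz.
20 Hz ≤ fs/2 = 26 Hz, passes unchanged.
80 Hz and 128 Hz both map to 24 Hz.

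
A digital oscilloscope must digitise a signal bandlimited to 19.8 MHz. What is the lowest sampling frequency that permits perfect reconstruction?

39.6 MHz

Nyquist rate = 2 × 19.8 MHz = 39.6 MHz.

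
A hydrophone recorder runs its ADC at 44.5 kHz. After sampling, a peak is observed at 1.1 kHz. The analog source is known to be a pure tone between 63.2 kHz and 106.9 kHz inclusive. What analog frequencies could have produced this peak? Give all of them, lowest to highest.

87.9 kHz, 90.1 kHz

Frequencies that alias to 1.1 kHz are k·fs ± 1.1 kHz for integer k ≥ 0.
k=0: 1.1 kHz.
k=1: 43.4 kHz, 45.6 kHz.
k=2: 87.9 kHz, 90.1 kHz.
k=3: 132.4 kHz, 134.6 kHz.
Within [63.2 kHz, 106.9 kHz]: 87.9 kHz, 90.1 kHz.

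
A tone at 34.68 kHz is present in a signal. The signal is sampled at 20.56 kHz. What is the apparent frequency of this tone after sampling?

34.68 kHz mod fs = 14.12 kHz.
14.12 kHz > fs/2 = 10.28 kHz, folds to fs − 14.12 kHz = 6.44 kHz.

6.44 kHz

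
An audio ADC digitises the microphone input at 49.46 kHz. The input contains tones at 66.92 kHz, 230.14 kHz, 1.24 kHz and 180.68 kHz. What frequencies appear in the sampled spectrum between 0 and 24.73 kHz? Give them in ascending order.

1.24 kHz, 17.16 kHz, 17.46 kHz

fs/2 = 24.73 kHz.
66.92 kHz mod fs = 17.46 kHz.
17.46 kHz ≤ fs/2 = 24.73 kHz, appears at 17.46 kHz.
230.14 kHz mod fs = 32.3 kHz.
32.3 kHz > fs/2 = 24.73 kHz, folds to fs − 32.3 kHz = 17.16 kHz.
1.24 kHz ≤ fs/2 = 24.73 kHz, passes unchanged.
180.68 kHz mod fs = 32.3 kHz.
32.3 kHz > fs/2 = 24.73 kHz, folds to fs − 32.3 kHz = 17.16 kHz.
Distinct values: {1.24 kHz, 17.16 kHz, 17.46 kHz}.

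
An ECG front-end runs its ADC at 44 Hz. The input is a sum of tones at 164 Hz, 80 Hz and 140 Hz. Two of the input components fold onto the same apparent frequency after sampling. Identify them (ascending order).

fs/2 = 22 Hz.
164 Hz mod fs = 32 Hz.
32 Hz > fs/2 = 22 Hz, folds to fs − 32 Hz = 12 Hz.
80 Hz mod fs = 36 Hz.
36 Hz > fs/2 = 22 Hz, folds to fs − 36 Hz = 8 Hz.
140 Hz mod fs = 8 Hz.
8 Hz ≤ fs/2 = 22 Hz, appears at 8 Hz.
80 Hz and 140 Hz both map to 8 Hz.

80 Hz, 140 Hz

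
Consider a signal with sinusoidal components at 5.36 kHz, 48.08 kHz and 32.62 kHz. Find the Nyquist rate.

96.16 kHz

Highest-frequency component: 48.08 kHz.
Nyquist rate = 2 × 48.08 kHz = 96.16 kHz.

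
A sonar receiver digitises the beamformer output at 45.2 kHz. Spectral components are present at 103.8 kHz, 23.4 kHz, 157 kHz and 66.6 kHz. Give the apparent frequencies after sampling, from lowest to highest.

fs/2 = 22.6 kHz.
103.8 kHz mod fs = 13.4 kHz.
13.4 kHz ≤ fs/2 = 22.6 kHz, appears at 13.4 kHz.
23.4 kHz > fs/2 = 22.6 kHz, folds to fs − 23.4 kHz = 21.8 kHz.
157 kHz mod fs = 21.4 kHz.
21.4 kHz ≤ fs/2 = 22.6 kHz, appears at 21.4 kHz.
66.6 kHz mod fs = 21.4 kHz.
21.4 kHz ≤ fs/2 = 22.6 kHz, appears at 21.4 kHz.
Distinct values: {13.4 kHz, 21.4 kHz, 21.8 kHz}.

13.4 kHz, 21.4 kHz, 21.8 kHz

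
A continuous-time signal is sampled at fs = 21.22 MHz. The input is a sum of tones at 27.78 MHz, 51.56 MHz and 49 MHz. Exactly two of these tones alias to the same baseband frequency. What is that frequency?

fs/2 = 10.61 MHz.
27.78 MHz mod fs = 6.56 MHz.
6.56 MHz ≤ fs/2 = 10.61 MHz, appears at 6.56 MHz.
51.56 MHz mod fs = 9.12 MHz.
9.12 MHz ≤ fs/2 = 10.61 MHz, appears at 9.12 MHz.
49 MHz mod fs = 6.56 MHz.
6.56 MHz ≤ fs/2 = 10.61 MHz, appears at 6.56 MHz.
27.78 MHz and 49 MHz both map to 6.56 MHz.

6.56 MHz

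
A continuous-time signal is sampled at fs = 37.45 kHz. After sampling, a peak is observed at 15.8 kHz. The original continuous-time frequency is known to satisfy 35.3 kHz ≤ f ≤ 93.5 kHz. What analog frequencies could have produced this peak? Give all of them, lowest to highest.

53.25 kHz, 59.1 kHz, 90.7 kHz

Frequencies that alias to 15.8 kHz are k·fs ± 15.8 kHz for integer k ≥ 0.
k=0: 15.8 kHz.
k=1: 21.65 kHz, 53.25 kHz.
k=2: 59.1 kHz, 90.7 kHz.
k=3: 96.55 kHz, 128.15 kHz.
Within [35.3 kHz, 93.5 kHz]: 53.25 kHz, 59.1 kHz, 90.7 kHz.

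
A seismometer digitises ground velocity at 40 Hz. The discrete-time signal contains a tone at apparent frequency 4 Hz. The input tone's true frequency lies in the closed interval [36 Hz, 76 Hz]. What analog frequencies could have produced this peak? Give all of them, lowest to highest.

36 Hz, 44 Hz, 76 Hz

Frequencies that alias to 4 Hz are k·fs ± 4 Hz for integer k ≥ 0.
k=0: 4 Hz.
k=1: 36 Hz, 44 Hz.
k=2: 76 Hz, 84 Hz.
k=3: 116 Hz, 124 Hz.
Within [36 Hz, 76 Hz]: 36 Hz, 44 Hz, 76 Hz.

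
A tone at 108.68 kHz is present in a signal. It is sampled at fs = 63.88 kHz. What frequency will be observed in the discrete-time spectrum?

19.08 kHz

108.68 kHz mod fs = 44.8 kHz.
44.8 kHz > fs/2 = 31.94 kHz, folds to fs − 44.8 kHz = 19.08 kHz.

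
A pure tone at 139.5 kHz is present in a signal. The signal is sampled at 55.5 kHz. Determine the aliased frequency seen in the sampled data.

139.5 kHz mod fs = 28.5 kHz.
28.5 kHz > fs/2 = 27.75 kHz, folds to fs − 28.5 kHz = 27 kHz.

27 kHz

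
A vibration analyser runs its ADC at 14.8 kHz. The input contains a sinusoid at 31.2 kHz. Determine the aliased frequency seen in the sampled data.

31.2 kHz mod fs = 1.6 kHz.
1.6 kHz ≤ fs/2 = 7.4 kHz, appears at 1.6 kHz.

1.6 kHz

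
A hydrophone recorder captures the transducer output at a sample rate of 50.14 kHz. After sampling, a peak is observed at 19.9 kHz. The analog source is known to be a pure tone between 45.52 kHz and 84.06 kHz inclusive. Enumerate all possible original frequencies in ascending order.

70.04 kHz, 80.38 kHz

Frequencies that alias to 19.9 kHz are k·fs ± 19.9 kHz for integer k ≥ 0.
k=0: 19.9 kHz.
k=1: 30.24 kHz, 70.04 kHz.
k=2: 80.38 kHz, 120.18 kHz.
k=3: 130.52 kHz, 170.32 kHz.
Within [45.52 kHz, 84.06 kHz]: 70.04 kHz, 80.38 kHz.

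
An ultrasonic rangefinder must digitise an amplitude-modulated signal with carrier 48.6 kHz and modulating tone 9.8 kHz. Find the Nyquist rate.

AM sidebands sit at fc ± fm = 38.8 kHz and 58.4 kHz.
Highest-frequency component: 58.4 kHz.
Nyquist rate = 2 × 58.4 kHz = 116.8 kHz.

116.8 kHz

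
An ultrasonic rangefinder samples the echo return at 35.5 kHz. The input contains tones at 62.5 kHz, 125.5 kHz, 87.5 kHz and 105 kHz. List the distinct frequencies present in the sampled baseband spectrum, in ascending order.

1.5 kHz, 8.5 kHz, 16.5 kHz

fs/2 = 17.75 kHz.
62.5 kHz mod fs = 27 kHz.
27 kHz > fs/2 = 17.75 kHz, folds to fs − 27 kHz = 8.5 kHz.
125.5 kHz mod fs = 19 kHz.
19 kHz > fs/2 = 17.75 kHz, folds to fs − 19 kHz = 16.5 kHz.
87.5 kHz mod fs = 16.5 kHz.
16.5 kHz ≤ fs/2 = 17.75 kHz, appears at 16.5 kHz.
105 kHz mod fs = 34 kHz.
34 kHz > fs/2 = 17.75 kHz, folds to fs − 34 kHz = 1.5 kHz.
Distinct values: {1.5 kHz, 8.5 kHz, 16.5 kHz}.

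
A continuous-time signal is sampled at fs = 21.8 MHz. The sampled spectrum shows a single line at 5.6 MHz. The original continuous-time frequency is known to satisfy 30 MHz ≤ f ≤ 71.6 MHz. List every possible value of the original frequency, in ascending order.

38 MHz, 49.2 MHz, 59.8 MHz, 71 MHz

Frequencies that alias to 5.6 MHz are k·fs ± 5.6 MHz for integer k ≥ 0.
k=0: 5.6 MHz.
k=1: 16.2 MHz, 27.4 MHz.
k=2: 38 MHz, 49.2 MHz.
k=3: 59.8 MHz, 71 MHz.
k=4: 81.6 MHz, 92.8 MHz.
Within [30 MHz, 71.6 MHz]: 38 MHz, 49.2 MHz, 59.8 MHz, 71 MHz.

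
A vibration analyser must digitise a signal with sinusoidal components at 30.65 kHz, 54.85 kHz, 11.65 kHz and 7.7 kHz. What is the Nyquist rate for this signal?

109.7 kHz

Highest-frequency component: 54.85 kHz.
Nyquist rate = 2 × 54.85 kHz = 109.7 kHz.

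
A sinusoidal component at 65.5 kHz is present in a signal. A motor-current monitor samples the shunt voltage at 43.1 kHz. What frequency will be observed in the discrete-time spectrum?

65.5 kHz mod fs = 22.4 kHz.
22.4 kHz > fs/2 = 21.55 kHz, folds to fs − 22.4 kHz = 20.7 kHz.

20.7 kHz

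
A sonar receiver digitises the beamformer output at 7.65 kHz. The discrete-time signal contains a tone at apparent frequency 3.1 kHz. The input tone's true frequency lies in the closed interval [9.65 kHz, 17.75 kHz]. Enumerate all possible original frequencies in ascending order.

Frequencies that alias to 3.1 kHz are k·fs ± 3.1 kHz for integer k ≥ 0.
k=0: 3.1 kHz.
k=1: 4.55 kHz, 10.75 kHz.
k=2: 12.2 kHz, 18.4 kHz.
k=3: 19.85 kHz, 26.05 kHz.
Within [9.65 kHz, 17.75 kHz]: 10.75 kHz, 12.2 kHz.

10.75 kHz, 12.2 kHz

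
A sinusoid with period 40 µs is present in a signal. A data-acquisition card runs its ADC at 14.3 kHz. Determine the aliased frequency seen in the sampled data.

T = 40 µs → f = 1/T = 25 kHz.
25 kHz mod fs = 10.7 kHz.
10.7 kHz > fs/2 = 7.15 kHz, folds to fs − 10.7 kHz = 3.6 kHz.

3.6 kHz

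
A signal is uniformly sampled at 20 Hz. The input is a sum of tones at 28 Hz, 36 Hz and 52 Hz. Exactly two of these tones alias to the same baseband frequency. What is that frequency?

fs/2 = 10 Hz.
28 Hz mod fs = 8 Hz.
8 Hz ≤ fs/2 = 10 Hz, appears at 8 Hz.
36 Hz mod fs = 16 Hz.
16 Hz > fs/2 = 10 Hz, folds to fs − 16 Hz = 4 Hz.
52 Hz mod fs = 12 Hz.
12 Hz > fs/2 = 10 Hz, folds to fs − 12 Hz = 8 Hz.
28 Hz and 52 Hz both map to 8 Hz.

8 Hz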